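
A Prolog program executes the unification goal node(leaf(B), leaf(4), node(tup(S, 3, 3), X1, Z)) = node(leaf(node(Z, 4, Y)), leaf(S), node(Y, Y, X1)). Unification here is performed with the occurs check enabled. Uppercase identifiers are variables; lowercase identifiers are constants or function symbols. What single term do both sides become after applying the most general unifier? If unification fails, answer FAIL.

Decompose node/3: leaf(B) = leaf(node(Z, 4, Y)),  leaf(4) = leaf(S),  node(tup(S, 3, 3), X1, Z) = node(Y, Y, X1).
Decompose leaf/1: B = node(Z, 4, Y).
Bind B := node(Z, 4, Y); no other remaining equation mentions B.
Decompose leaf/1: 4 = S.
Bind S := 4; substituting into the remaining equation gives: node(tup(4, 3, 3), X1, Z) = node(Y, Y, X1).
Decompose node/3: tup(4, 3, 3) = Y,  X1 = Y,  Z = X1.
Bind Y := tup(4, 3, 3); substituting into the one remaining equation that mentions Y gives: X1 = tup(4, 3, 3). Substituting into the earlier binding gives B := node(Z, 4, tup(4, 3, 3)).
Bind X1 := tup(4, 3, 3); substituting into the remaining equation gives: Z = tup(4, 3, 3).
Bind Z := tup(4, 3, 3). Substituting into the earlier binding gives B := node(tup(4, 3, 3), 4, tup(4, 3, 3)).
Applying the MGU to either side gives node(leaf(node(tup(4, 3, 3), 4, tup(4, 3, 3))), leaf(4), node(tup(4, 3, 3), tup(4, 3, 3), tup(4, 3, 3))).

node(leaf(node(tup(4, 3, 3), 4, tup(4, 3, 3))), leaf(4), node(tup(4, 3, 3), tup(4, 3, 3), tup(4, 3, 3)))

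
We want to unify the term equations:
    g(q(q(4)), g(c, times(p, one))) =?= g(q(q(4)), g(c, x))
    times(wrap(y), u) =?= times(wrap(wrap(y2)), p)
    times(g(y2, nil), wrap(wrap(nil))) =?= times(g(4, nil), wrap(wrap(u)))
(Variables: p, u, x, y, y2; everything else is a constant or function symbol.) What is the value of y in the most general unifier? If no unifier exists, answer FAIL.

Decompose g/2: q(q(4)) =?= q(q(4)),  g(c, times(p, one)) =?= g(c, x).
Delete trivial equation q(q(4)) =?= q(q(4)).
Decompose g/2: c =?= c,  times(p, one) =?= x.
Delete trivial equation c =?= c.
Bind x := times(p, one); no other remaining equation mentions x.
Decompose times/2: wrap(y) =?= wrap(wrap(y2)),  u =?= p.
Decompose wrap/1: y =?= wrap(y2).
Bind y := wrap(y2); no other remaining equation mentions y.
Bind u := p; substituting into the remaining equation gives: times(g(y2, nil), wrap(wrap(nil))) =?= times(g(4, nil), wrap(wrap(p))).
Decompose times/2: g(y2, nil) =?= g(4, nil),  wrap(wrap(nil)) =?= wrap(wrap(p)).
Decompose g/2: y2 =?= 4,  nil =?= nil.
Bind y2 := 4; no other remaining equation mentions y2. Substituting into the earlier binding gives y := wrap(4).
Delete trivial equation nil =?= nil.
Decompose wrap/1: wrap(nil) =?= wrap(p).
Decompose wrap/1: nil =?= p.
Bind p := nil. Substituting into the earlier bindings gives x := times(nil, one), u := nil.
MGU = { x -> times(nil, one), y -> wrap(4), u -> nil, y2 -> 4, p -> nil }, so y -> wrap(4).

wrap(4)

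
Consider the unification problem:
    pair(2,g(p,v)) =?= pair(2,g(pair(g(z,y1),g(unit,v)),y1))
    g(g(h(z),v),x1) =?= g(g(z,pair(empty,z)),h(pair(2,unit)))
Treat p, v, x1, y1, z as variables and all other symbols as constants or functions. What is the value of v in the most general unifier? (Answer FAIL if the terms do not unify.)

Decompose pair/2: 2 =?= 2,  g(p,v) =?= g(pair(g(z,y1),g(unit,v)),y1).
Delete trivial equation 2 =?= 2.
Decompose g/2: p =?= pair(g(z,y1),g(unit,v)),  v =?= y1.
Bind p := pair(g(z,y1),g(unit,v)); no other remaining equation mentions p.
Bind v := y1; substituting into the remaining equation gives: g(g(h(z),y1),x1) =?= g(g(z,pair(empty,z)),h(pair(2,unit))). Substituting into the earlier binding gives p := pair(g(z,y1),g(unit,y1)).
Decompose g/2: g(h(z),y1) =?= g(z,pair(empty,z)),  x1 =?= h(pair(2,unit)).
Decompose g/2: h(z) =?= z,  y1 =?= pair(empty,z).
Occurs check fails: z occurs in h(z); the equation z =?= h(z) has no finite solution.

FAIL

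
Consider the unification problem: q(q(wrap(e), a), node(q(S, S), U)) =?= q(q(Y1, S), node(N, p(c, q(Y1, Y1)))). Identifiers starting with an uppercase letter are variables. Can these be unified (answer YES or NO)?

YES

Decompose q/2: q(wrap(e), a) =?= q(Y1, S),  node(q(S, S), U) =?= node(N, p(c, q(Y1, Y1))).
Decompose q/2: wrap(e) =?= Y1,  a =?= S.
Bind Y1 := wrap(e); substituting into the one remaining equation that mentions Y1 gives: node(q(S, S), U) =?= node(N, p(c, q(wrap(e), wrap(e)))).
Bind S := a; substituting into the remaining equation gives: node(q(a, a), U) =?= node(N, p(c, q(wrap(e), wrap(e)))).
Decompose node/2: q(a, a) =?= N,  U =?= p(c, q(wrap(e), wrap(e))).
Bind N := q(a, a); no other remaining equation mentions N.
Bind U := p(c, q(wrap(e), wrap(e))).
No equations remain and no clash or occurs-check failure arose, so a unifier exists.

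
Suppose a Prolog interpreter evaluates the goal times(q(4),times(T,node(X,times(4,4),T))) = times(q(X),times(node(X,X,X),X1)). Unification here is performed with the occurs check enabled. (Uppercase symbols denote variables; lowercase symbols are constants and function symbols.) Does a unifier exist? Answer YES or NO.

YES

Decompose times/2: q(4) = q(X),  times(T,node(X,times(4,4),T)) = times(node(X,X,X),X1).
Decompose q/1: 4 = X.
Bind X := 4; substituting into the remaining equation gives: times(T,node(4,times(4,4),T)) = times(node(4,4,4),X1).
Decompose times/2: T = node(4,4,4),  node(4,times(4,4),T) = X1.
Bind T := node(4,4,4); substituting into the remaining equation gives: node(4,times(4,4),node(4,4,4)) = X1.
Bind X1 := node(4,times(4,4),node(4,4,4)).
No equations remain and no clash or occurs-check failure arose, so a unifier exists.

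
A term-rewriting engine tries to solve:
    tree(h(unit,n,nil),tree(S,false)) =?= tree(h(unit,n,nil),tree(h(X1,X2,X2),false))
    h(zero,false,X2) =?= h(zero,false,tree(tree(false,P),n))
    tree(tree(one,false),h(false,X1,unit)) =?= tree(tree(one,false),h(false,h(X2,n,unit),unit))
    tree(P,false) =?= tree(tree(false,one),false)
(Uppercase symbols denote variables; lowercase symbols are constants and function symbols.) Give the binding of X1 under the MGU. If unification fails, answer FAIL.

Decompose tree/2: h(unit,n,nil) =?= h(unit,n,nil),  tree(S,false) =?= tree(h(X1,X2,X2),false).
Delete trivial equation h(unit,n,nil) =?= h(unit,n,nil).
Decompose tree/2: S =?= h(X1,X2,X2),  false =?= false.
Bind S := h(X1,X2,X2); no other remaining equation mentions S.
Delete trivial equation false =?= false.
Decompose h/3: zero =?= zero,  false =?= false,  X2 =?= tree(tree(false,P),n).
Delete trivial equation zero =?= zero.
Delete trivial equation false =?= false.
Bind X2 := tree(tree(false,P),n); substituting into the one remaining equation that mentions X2 gives: tree(tree(one,false),h(false,X1,unit)) =?= tree(tree(one,false),h(false,h(tree(tree(false,P),n),n,unit),unit)). Substituting into the earlier binding gives S := h(X1,tree(tree(false,P),n),tree(tree(false,P),n)).
Decompose tree/2: tree(one,false) =?= tree(one,false),  h(false,X1,unit) =?= h(false,h(tree(tree(false,P),n),n,unit),unit).
Delete trivial equation tree(one,false) =?= tree(one,false).
Decompose h/3: false =?= false,  X1 =?= h(tree(tree(false,P),n),n,unit),  unit =?= unit.
Delete trivial equation false =?= false.
Bind X1 := h(tree(tree(false,P),n),n,unit); no other remaining equation mentions X1. Substituting into the earlier binding gives S := h(h(tree(tree(false,P),n),n,unit),tree(tree(false,P),n),tree(tree(false,P),n)).
Delete trivial equation unit =?= unit.
Decompose tree/2: P =?= tree(false,one),  false =?= false.
Bind P := tree(false,one); no other remaining equation mentions P. Substituting into the earlier bindings gives S := h(h(tree(tree(false,tree(false,one)),n),n,unit),tree(tree(false,tree(false,one)),n),tree(tree(false,tree(false,one)),n)), X2 := tree(tree(false,tree(false,one)),n), X1 := h(tree(tree(false,tree(false,one)),n),n,unit).
Delete trivial equation false =?= false.
MGU = { S ↦ h(h(tree(tree(false,tree(false,one)),n),n,unit),tree(tree(false,tree(false,one)),n),tree(tree(false,tree(false,one)),n)), X2 ↦ tree(tree(false,tree(false,one)),n), X1 ↦ h(tree(tree(false,tree(false,one)),n),n,unit), P ↦ tree(false,one) }, so X1 ↦ h(tree(tree(false,tree(false,one)),n),n,unit).

h(tree(tree(false,tree(false,one)),n),n,unit)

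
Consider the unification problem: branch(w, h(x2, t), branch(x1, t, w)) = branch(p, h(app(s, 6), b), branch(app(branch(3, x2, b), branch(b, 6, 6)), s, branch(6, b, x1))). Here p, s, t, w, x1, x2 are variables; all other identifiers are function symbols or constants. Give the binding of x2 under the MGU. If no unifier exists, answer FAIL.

app(b, 6)

Decompose branch/3: w = p,  h(x2, t) = h(app(s, 6), b),  branch(x1, t, w) = branch(app(branch(3, x2, b), branch(b, 6, 6)), s, branch(6, b, x1)).
Bind w := p; substituting into the one remaining equation that mentions w gives: branch(x1, t, p) = branch(app(branch(3, x2, b), branch(b, 6, 6)), s, branch(6, b, x1)).
Decompose h/2: x2 = app(s, 6),  t = b.
Bind x2 := app(s, 6); substituting into the one remaining equation that mentions x2 gives: branch(x1, t, p) = branch(app(branch(3, app(s, 6), b), branch(b, 6, 6)), s, branch(6, b, x1)).
Bind t := b; substituting into the remaining equation gives: branch(x1, b, p) = branch(app(branch(3, app(s, 6), b), branch(b, 6, 6)), s, branch(6, b, x1)).
Decompose branch/3: x1 = app(branch(3, app(s, 6), b), branch(b, 6, 6)),  b = s,  p = branch(6, b, x1).
Bind x1 := app(branch(3, app(s, 6), b), branch(b, 6, 6)); substituting into the one remaining equation that mentions x1 gives: p = branch(6, b, app(branch(3, app(s, 6), b), branch(b, 6, 6))).
Bind s := b; substituting into the remaining equation gives: p = branch(6, b, app(branch(3, app(b, 6), b), branch(b, 6, 6))). Substituting into the earlier bindings gives x2 := app(b, 6), x1 := app(branch(3, app(b, 6), b), branch(b, 6, 6)).
Bind p := branch(6, b, app(branch(3, app(b, 6), b), branch(b, 6, 6))). Substituting into the earlier binding gives w := branch(6, b, app(branch(3, app(b, 6), b), branch(b, 6, 6))).
MGU = { w ↦ branch(6, b, app(branch(3, app(b, 6), b), branch(b, 6, 6))), x2 ↦ app(b, 6), t ↦ b, x1 ↦ app(branch(3, app(b, 6), b), branch(b, 6, 6)), s ↦ b, p ↦ branch(6, b, app(branch(3, app(b, 6), b), branch(b, 6, 6))) }, so x2 ↦ app(b, 6).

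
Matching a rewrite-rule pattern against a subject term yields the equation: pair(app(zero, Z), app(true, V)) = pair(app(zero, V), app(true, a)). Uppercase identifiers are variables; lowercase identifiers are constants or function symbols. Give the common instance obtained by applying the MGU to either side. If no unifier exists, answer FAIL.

pair(app(zero, a), app(true, a))

Decompose pair/2: app(zero, Z) = app(zero, V),  app(true, V) = app(true, a).
Decompose app/2: zero = zero,  Z = V.
Delete trivial equation zero = zero.
Bind Z := V; no other remaining equation mentions Z.
Decompose app/2: true = true,  V = a.
Delete trivial equation true = true.
Bind V := a. Substituting into the earlier binding gives Z := a.
Applying the MGU to either side gives pair(app(zero, a), app(true, a)).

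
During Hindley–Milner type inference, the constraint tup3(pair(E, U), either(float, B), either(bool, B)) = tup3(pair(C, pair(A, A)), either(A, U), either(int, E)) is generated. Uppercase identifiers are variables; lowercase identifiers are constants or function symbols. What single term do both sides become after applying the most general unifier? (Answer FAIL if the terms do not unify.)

Decompose tup3/3: pair(E, U) = pair(C, pair(A, A)),  either(float, B) = either(A, U),  either(bool, B) = either(int, E).
Decompose pair/2: E = C,  U = pair(A, A).
Bind E := C; substituting into the one remaining equation that mentions E gives: either(bool, B) = either(int, C).
Bind U := pair(A, A); substituting into the one remaining equation that mentions U gives: either(float, B) = either(A, pair(A, A)).
Decompose either/2: float = A,  B = pair(A, A).
Bind A := float; substituting into the one remaining equation that mentions A gives: B = pair(float, float). Substituting into the earlier binding gives U := pair(float, float).
Bind B := pair(float, float); substituting into the remaining equation gives: either(bool, pair(float, float)) = either(int, C).
Decompose either/2: bool = int,  pair(float, float) = C.
Clash: constants bool and int differ; no unifier exists.

FAIL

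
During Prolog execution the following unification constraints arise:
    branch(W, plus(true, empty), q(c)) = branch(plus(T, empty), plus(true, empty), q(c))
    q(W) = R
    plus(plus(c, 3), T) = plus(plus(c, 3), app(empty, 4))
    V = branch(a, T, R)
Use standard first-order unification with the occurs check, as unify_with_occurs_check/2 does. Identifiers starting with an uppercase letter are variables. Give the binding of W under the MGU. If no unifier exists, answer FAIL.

Decompose branch/3: W = plus(T, empty),  plus(true, empty) = plus(true, empty),  q(c) = q(c).
Bind W := plus(T, empty); substituting into the one remaining equation that mentions W gives: q(plus(T, empty)) = R.
Delete trivial equation plus(true, empty) = plus(true, empty).
Delete trivial equation q(c) = q(c).
Bind R := q(plus(T, empty)); substituting into the one remaining equation that mentions R gives: V = branch(a, T, q(plus(T, empty))).
Decompose plus/2: plus(c, 3) = plus(c, 3),  T = app(empty, 4).
Delete trivial equation plus(c, 3) = plus(c, 3).
Bind T := app(empty, 4); substituting into the remaining equation gives: V = branch(a, app(empty, 4), q(plus(app(empty, 4), empty))). Substituting into the earlier bindings gives W := plus(app(empty, 4), empty), R := q(plus(app(empty, 4), empty)).
Bind V := branch(a, app(empty, 4), q(plus(app(empty, 4), empty))).
MGU = { W ↦ plus(app(empty, 4), empty), R ↦ q(plus(app(empty, 4), empty)), T ↦ app(empty, 4), V ↦ branch(a, app(empty, 4), q(plus(app(empty, 4), empty))) }, so W ↦ plus(app(empty, 4), empty).

plus(app(empty, 4), empty)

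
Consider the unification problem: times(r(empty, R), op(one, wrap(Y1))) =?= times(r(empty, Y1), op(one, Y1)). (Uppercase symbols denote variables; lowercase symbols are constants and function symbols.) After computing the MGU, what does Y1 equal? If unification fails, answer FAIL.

FAIL

Decompose times/2: r(empty, R) =?= r(empty, Y1),  op(one, wrap(Y1)) =?= op(one, Y1).
Decompose r/2: empty =?= empty,  R =?= Y1.
Delete trivial equation empty =?= empty.
Bind R := Y1; no other remaining equation mentions R.
Decompose op/2: one =?= one,  wrap(Y1) =?= Y1.
Delete trivial equation one =?= one.
Occurs check fails: Y1 occurs in wrap(Y1); the equation Y1 =?= wrap(Y1) has no finite solution.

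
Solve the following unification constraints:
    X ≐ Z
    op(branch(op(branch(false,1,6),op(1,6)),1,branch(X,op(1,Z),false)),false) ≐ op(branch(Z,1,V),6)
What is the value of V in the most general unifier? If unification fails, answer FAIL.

Bind X := Z; substituting into the remaining equation gives: op(branch(op(branch(false,1,6),op(1,6)),1,branch(Z,op(1,Z),false)),false) ≐ op(branch(Z,1,V),6).
Decompose op/2: branch(op(branch(false,1,6),op(1,6)),1,branch(Z,op(1,Z),false)) ≐ branch(Z,1,V),  false ≐ 6.
Decompose branch/3: op(branch(false,1,6),op(1,6)) ≐ Z,  1 ≐ 1,  branch(Z,op(1,Z),false) ≐ V.
Bind Z := op(branch(false,1,6),op(1,6)); substituting into the one remaining equation that mentions Z gives: branch(op(branch(false,1,6),op(1,6)),op(1,op(branch(false,1,6),op(1,6))),false) ≐ V. Substituting into the earlier binding gives X := op(branch(false,1,6),op(1,6)).
Delete trivial equation 1 ≐ 1.
Bind V := branch(op(branch(false,1,6),op(1,6)),op(1,op(branch(false,1,6),op(1,6))),false); no other remaining equation mentions V.
Clash: constants false and 6 differ; no unifier exists.

FAIL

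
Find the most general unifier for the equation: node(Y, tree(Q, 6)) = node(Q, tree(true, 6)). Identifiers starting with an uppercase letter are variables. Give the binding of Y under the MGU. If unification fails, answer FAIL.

Decompose node/2: Y = Q,  tree(Q, 6) = tree(true, 6).
Bind Y := Q; no other remaining equation mentions Y.
Decompose tree/2: Q = true,  6 = 6.
Bind Q := true; no other remaining equation mentions Q. Substituting into the earlier binding gives Y := true.
Delete trivial equation 6 = 6.
MGU = { Y ↦ true, Q ↦ true }, so Y ↦ true.

true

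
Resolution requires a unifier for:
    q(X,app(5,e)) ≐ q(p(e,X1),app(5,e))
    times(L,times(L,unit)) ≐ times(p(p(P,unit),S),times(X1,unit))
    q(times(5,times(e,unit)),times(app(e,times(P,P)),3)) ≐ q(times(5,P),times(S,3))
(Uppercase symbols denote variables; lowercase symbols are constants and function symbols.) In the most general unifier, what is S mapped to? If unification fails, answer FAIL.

app(e,times(times(e,unit),times(e,unit)))

Decompose q/2: X ≐ p(e,X1),  app(5,e) ≐ app(5,e).
Bind X := p(e,X1); no other remaining equation mentions X.
Delete trivial equation app(5,e) ≐ app(5,e).
Decompose times/2: L ≐ p(p(P,unit),S),  times(L,unit) ≐ times(X1,unit).
Bind L := p(p(P,unit),S); substituting into the one remaining equation that mentions L gives: times(p(p(P,unit),S),unit) ≐ times(X1,unit).
Decompose times/2: p(p(P,unit),S) ≐ X1,  unit ≐ unit.
Bind X1 := p(p(P,unit),S); no other remaining equation mentions X1. Substituting into the earlier binding gives X := p(e,p(p(P,unit),S)).
Delete trivial equation unit ≐ unit.
Decompose q/2: times(5,times(e,unit)) ≐ times(5,P),  times(app(e,times(P,P)),3) ≐ times(S,3).
Decompose times/2: 5 ≐ 5,  times(e,unit) ≐ P.
Delete trivial equation 5 ≐ 5.
Bind P := times(e,unit); substituting into the remaining equation gives: times(app(e,times(times(e,unit),times(e,unit))),3) ≐ times(S,3). Substituting into the earlier bindings gives X := p(e,p(p(times(e,unit),unit),S)), L := p(p(times(e,unit),unit),S), X1 := p(p(times(e,unit),unit),S).
Decompose times/2: app(e,times(times(e,unit),times(e,unit))) ≐ S,  3 ≐ 3.
Bind S := app(e,times(times(e,unit),times(e,unit))); no other remaining equation mentions S. Substituting into the earlier bindings gives X := p(e,p(p(times(e,unit),unit),app(e,times(times(e,unit),times(e,unit))))), L := p(p(times(e,unit),unit),app(e,times(times(e,unit),times(e,unit)))), X1 := p(p(times(e,unit),unit),app(e,times(times(e,unit),times(e,unit)))).
Delete trivial equation 3 ≐ 3.
MGU = { X ↦ p(e,p(p(times(e,unit),unit),app(e,times(times(e,unit),times(e,unit))))), L ↦ p(p(times(e,unit),unit),app(e,times(times(e,unit),times(e,unit)))), X1 ↦ p(p(times(e,unit),unit),app(e,times(times(e,unit),times(e,unit)))), P ↦ times(e,unit), S ↦ app(e,times(times(e,unit),times(e,unit))) }, so S ↦ app(e,times(times(e,unit),times(e,unit))).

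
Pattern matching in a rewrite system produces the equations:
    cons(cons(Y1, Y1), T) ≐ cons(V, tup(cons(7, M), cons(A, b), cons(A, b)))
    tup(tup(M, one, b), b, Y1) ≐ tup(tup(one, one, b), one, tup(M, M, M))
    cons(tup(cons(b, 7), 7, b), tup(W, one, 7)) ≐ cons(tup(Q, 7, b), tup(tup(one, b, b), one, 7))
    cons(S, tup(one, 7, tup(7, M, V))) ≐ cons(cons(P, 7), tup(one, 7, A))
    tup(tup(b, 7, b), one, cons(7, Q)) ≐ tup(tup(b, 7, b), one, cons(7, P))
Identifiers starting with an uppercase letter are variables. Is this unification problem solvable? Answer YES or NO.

NO

Decompose cons/2: cons(Y1, Y1) ≐ V,  T ≐ tup(cons(7, M), cons(A, b), cons(A, b)).
Bind V := cons(Y1, Y1); substituting into the one remaining equation that mentions V gives: cons(S, tup(one, 7, tup(7, M, cons(Y1, Y1)))) ≐ cons(cons(P, 7), tup(one, 7, A)).
Bind T := tup(cons(7, M), cons(A, b), cons(A, b)); no other remaining equation mentions T.
Decompose tup/3: tup(M, one, b) ≐ tup(one, one, b),  b ≐ one,  Y1 ≐ tup(M, M, M).
Decompose tup/3: M ≐ one,  one ≐ one,  b ≐ b.
Bind M := one; substituting into the 2 remaining equations that mention M gives: Y1 ≐ tup(one, one, one),  cons(S, tup(one, 7, tup(7, one, cons(Y1, Y1)))) ≐ cons(cons(P, 7), tup(one, 7, A)). Substituting into the earlier binding gives T := tup(cons(7, one), cons(A, b), cons(A, b)).
Delete trivial equation one ≐ one.
Delete trivial equation b ≐ b.
Clash: constants b and one differ; no unifier exists.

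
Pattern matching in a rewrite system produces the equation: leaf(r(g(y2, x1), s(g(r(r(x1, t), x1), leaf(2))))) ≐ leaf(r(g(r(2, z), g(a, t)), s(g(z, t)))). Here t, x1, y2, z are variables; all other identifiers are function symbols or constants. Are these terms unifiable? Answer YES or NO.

YES

Decompose leaf/1: r(g(y2, x1), s(g(r(r(x1, t), x1), leaf(2)))) ≐ r(g(r(2, z), g(a, t)), s(g(z, t))).
Decompose r/2: g(y2, x1) ≐ g(r(2, z), g(a, t)),  s(g(r(r(x1, t), x1), leaf(2))) ≐ s(g(z, t)).
Decompose g/2: y2 ≐ r(2, z),  x1 ≐ g(a, t).
Bind y2 := r(2, z); no other remaining equation mentions y2.
Bind x1 := g(a, t); substituting into the remaining equation gives: s(g(r(r(g(a, t), t), g(a, t)), leaf(2))) ≐ s(g(z, t)).
Decompose s/1: g(r(r(g(a, t), t), g(a, t)), leaf(2)) ≐ g(z, t).
Decompose g/2: r(r(g(a, t), t), g(a, t)) ≐ z,  leaf(2) ≐ t.
Bind z := r(r(g(a, t), t), g(a, t)); no other remaining equation mentions z. Substituting into the earlier binding gives y2 := r(2, r(r(g(a, t), t), g(a, t))).
Bind t := leaf(2). Substituting into the earlier bindings gives y2 := r(2, r(r(g(a, leaf(2)), leaf(2)), g(a, leaf(2)))), x1 := g(a, leaf(2)), z := r(r(g(a, leaf(2)), leaf(2)), g(a, leaf(2))).
No equations remain and no clash or occurs-check failure arose, so a unifier exists.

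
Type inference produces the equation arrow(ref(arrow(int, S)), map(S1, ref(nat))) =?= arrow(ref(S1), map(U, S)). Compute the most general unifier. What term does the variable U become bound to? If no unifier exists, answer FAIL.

arrow(int, ref(nat))

Decompose arrow/2: ref(arrow(int, S)) =?= ref(S1),  map(S1, ref(nat)) =?= map(U, S).
Decompose ref/1: arrow(int, S) =?= S1.
Bind S1 := arrow(int, S); substituting into the remaining equation gives: map(arrow(int, S), ref(nat)) =?= map(U, S).
Decompose map/2: arrow(int, S) =?= U,  ref(nat) =?= S.
Bind U := arrow(int, S); no other remaining equation mentions U.
Bind S := ref(nat). Substituting into the earlier bindings gives S1 := arrow(int, ref(nat)), U := arrow(int, ref(nat)).
MGU = { S1 ↦ arrow(int, ref(nat)), U ↦ arrow(int, ref(nat)), S ↦ ref(nat) }, so U ↦ arrow(int, ref(nat)).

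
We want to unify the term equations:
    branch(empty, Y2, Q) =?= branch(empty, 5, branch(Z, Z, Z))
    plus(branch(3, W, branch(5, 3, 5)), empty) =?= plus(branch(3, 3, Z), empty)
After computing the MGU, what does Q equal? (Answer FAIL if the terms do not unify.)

Decompose branch/3: empty =?= empty,  Y2 =?= 5,  Q =?= branch(Z, Z, Z).
Delete trivial equation empty =?= empty.
Bind Y2 := 5; no other remaining equation mentions Y2.
Bind Q := branch(Z, Z, Z); no other remaining equation mentions Q.
Decompose plus/2: branch(3, W, branch(5, 3, 5)) =?= branch(3, 3, Z),  empty =?= empty.
Decompose branch/3: 3 =?= 3,  W =?= 3,  branch(5, 3, 5) =?= Z.
Delete trivial equation 3 =?= 3.
Bind W := 3; no other remaining equation mentions W.
Bind Z := branch(5, 3, 5); no other remaining equation mentions Z. Substituting into the earlier binding gives Q := branch(branch(5, 3, 5), branch(5, 3, 5), branch(5, 3, 5)).
Delete trivial equation empty =?= empty.
MGU = { Y2 := 5, Q := branch(branch(5, 3, 5), branch(5, 3, 5), branch(5, 3, 5)), W := 3, Z := branch(5, 3, 5) }, so Q := branch(branch(5, 3, 5), branch(5, 3, 5), branch(5, 3, 5)).

branch(branch(5, 3, 5), branch(5, 3, 5), branch(5, 3, 5))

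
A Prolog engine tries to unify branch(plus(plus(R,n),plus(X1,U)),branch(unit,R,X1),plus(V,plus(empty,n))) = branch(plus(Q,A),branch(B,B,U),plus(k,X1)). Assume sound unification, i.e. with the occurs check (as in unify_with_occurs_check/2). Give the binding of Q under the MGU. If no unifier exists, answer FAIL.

plus(unit,n)

Decompose branch/3: plus(plus(R,n),plus(X1,U)) = plus(Q,A),  branch(unit,R,X1) = branch(B,B,U),  plus(V,plus(empty,n)) = plus(k,X1).
Decompose plus/2: plus(R,n) = Q,  plus(X1,U) = A.
Bind Q := plus(R,n); no other remaining equation mentions Q.
Bind A := plus(X1,U); no other remaining equation mentions A.
Decompose branch/3: unit = B,  R = B,  X1 = U.
Bind B := unit; substituting into the one remaining equation that mentions B gives: R = unit.
Bind R := unit; no other remaining equation mentions R. Substituting into the earlier binding gives Q := plus(unit,n).
Bind X1 := U; substituting into the remaining equation gives: plus(V,plus(empty,n)) = plus(k,U). Substituting into the earlier binding gives A := plus(U,U).
Decompose plus/2: V = k,  plus(empty,n) = U.
Bind V := k; no other remaining equation mentions V.
Bind U := plus(empty,n). Substituting into the earlier bindings gives A := plus(plus(empty,n),plus(empty,n)), X1 := plus(empty,n).
MGU = { Q = plus(unit,n), A = plus(plus(empty,n),plus(empty,n)), B = unit, R = unit, X1 = plus(empty,n), V = k, U = plus(empty,n) }, so Q = plus(unit,n).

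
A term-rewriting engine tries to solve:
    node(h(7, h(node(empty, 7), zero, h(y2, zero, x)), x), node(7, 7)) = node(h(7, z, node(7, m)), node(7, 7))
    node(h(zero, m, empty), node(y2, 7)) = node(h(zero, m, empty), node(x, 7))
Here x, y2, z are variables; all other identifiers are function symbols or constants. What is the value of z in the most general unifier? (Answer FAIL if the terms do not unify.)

h(node(empty, 7), zero, h(node(7, m), zero, node(7, m)))

Decompose node/2: h(7, h(node(empty, 7), zero, h(y2, zero, x)), x) = h(7, z, node(7, m)),  node(7, 7) = node(7, 7).
Decompose h/3: 7 = 7,  h(node(empty, 7), zero, h(y2, zero, x)) = z,  x = node(7, m).
Delete trivial equation 7 = 7.
Bind z := h(node(empty, 7), zero, h(y2, zero, x)); no other remaining equation mentions z.
Bind x := node(7, m); substituting into the one remaining equation that mentions x gives: node(h(zero, m, empty), node(y2, 7)) = node(h(zero, m, empty), node(node(7, m), 7)). Substituting into the earlier binding gives z := h(node(empty, 7), zero, h(y2, zero, node(7, m))).
Delete trivial equation node(7, 7) = node(7, 7).
Decompose node/2: h(zero, m, empty) = h(zero, m, empty),  node(y2, 7) = node(node(7, m), 7).
Delete trivial equation h(zero, m, empty) = h(zero, m, empty).
Decompose node/2: y2 = node(7, m),  7 = 7.
Bind y2 := node(7, m); no other remaining equation mentions y2. Substituting into the earlier binding gives z := h(node(empty, 7), zero, h(node(7, m), zero, node(7, m))).
Delete trivial equation 7 = 7.
MGU = { z := h(node(empty, 7), zero, h(node(7, m), zero, node(7, m))), x := node(7, m), y2 := node(7, m) }, so z := h(node(empty, 7), zero, h(node(7, m), zero, node(7, m))).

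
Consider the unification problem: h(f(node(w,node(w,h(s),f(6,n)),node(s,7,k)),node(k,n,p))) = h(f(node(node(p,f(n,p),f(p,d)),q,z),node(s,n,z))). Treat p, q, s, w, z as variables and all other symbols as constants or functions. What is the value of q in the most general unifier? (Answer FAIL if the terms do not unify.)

node(node(node(k,7,k),f(n,node(k,7,k)),f(node(k,7,k),d)),h(k),f(6,n))

Decompose h/1: f(node(w,node(w,h(s),f(6,n)),node(s,7,k)),node(k,n,p)) = f(node(node(p,f(n,p),f(p,d)),q,z),node(s,n,z)).
Decompose f/2: node(w,node(w,h(s),f(6,n)),node(s,7,k)) = node(node(p,f(n,p),f(p,d)),q,z),  node(k,n,p) = node(s,n,z).
Decompose node/3: w = node(p,f(n,p),f(p,d)),  node(w,h(s),f(6,n)) = q,  node(s,7,k) = z.
Bind w := node(p,f(n,p),f(p,d)); substituting into the one remaining equation that mentions w gives: node(node(p,f(n,p),f(p,d)),h(s),f(6,n)) = q.
Bind q := node(node(p,f(n,p),f(p,d)),h(s),f(6,n)); no other remaining equation mentions q.
Bind z := node(s,7,k); substituting into the remaining equation gives: node(k,n,p) = node(s,n,node(s,7,k)).
Decompose node/3: k = s,  n = n,  p = node(s,7,k).
Bind s := k; substituting into the one remaining equation that mentions s gives: p = node(k,7,k). Substituting into the earlier bindings gives q := node(node(p,f(n,p),f(p,d)),h(k),f(6,n)), z := node(k,7,k).
Delete trivial equation n = n.
Bind p := node(k,7,k). Substituting into the earlier bindings gives w := node(node(k,7,k),f(n,node(k,7,k)),f(node(k,7,k),d)), q := node(node(node(k,7,k),f(n,node(k,7,k)),f(node(k,7,k),d)),h(k),f(6,n)).
MGU = { w := node(node(k,7,k),f(n,node(k,7,k)),f(node(k,7,k),d)), q := node(node(node(k,7,k),f(n,node(k,7,k)),f(node(k,7,k),d)),h(k),f(6,n)), z := node(k,7,k), s := k, p := node(k,7,k) }, so q := node(node(node(k,7,k),f(n,node(k,7,k)),f(node(k,7,k),d)),h(k),f(6,n)).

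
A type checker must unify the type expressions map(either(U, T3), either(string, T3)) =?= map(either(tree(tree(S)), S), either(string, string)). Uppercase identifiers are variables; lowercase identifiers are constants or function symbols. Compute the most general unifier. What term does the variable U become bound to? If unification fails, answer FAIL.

tree(tree(string))

Decompose map/2: either(U, T3) =?= either(tree(tree(S)), S),  either(string, T3) =?= either(string, string).
Decompose either/2: U =?= tree(tree(S)),  T3 =?= S.
Bind U := tree(tree(S)); no other remaining equation mentions U.
Bind T3 := S; substituting into the remaining equation gives: either(string, S) =?= either(string, string).
Decompose either/2: string =?= string,  S =?= string.
Delete trivial equation string =?= string.
Bind S := string. Substituting into the earlier bindings gives U := tree(tree(string)), T3 := string.
MGU = { U ↦ tree(tree(string)), T3 ↦ string, S ↦ string }, so U ↦ tree(tree(string)).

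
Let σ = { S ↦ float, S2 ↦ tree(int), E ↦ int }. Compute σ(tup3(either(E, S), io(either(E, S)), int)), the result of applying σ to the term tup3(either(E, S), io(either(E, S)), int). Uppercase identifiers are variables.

tup3(either(int, float), io(either(int, float)), int)

Replace each occurrence of S with float.
Replace each occurrence of E with int.
Result: tup3(either(int, float), io(either(int, float)), int).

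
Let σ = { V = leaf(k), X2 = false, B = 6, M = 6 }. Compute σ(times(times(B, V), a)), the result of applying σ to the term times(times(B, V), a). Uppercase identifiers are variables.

times(times(6, leaf(k)), a)

Replace each occurrence of V with leaf(k).
Replace each occurrence of B with 6.
Result: times(times(6, leaf(k)), a).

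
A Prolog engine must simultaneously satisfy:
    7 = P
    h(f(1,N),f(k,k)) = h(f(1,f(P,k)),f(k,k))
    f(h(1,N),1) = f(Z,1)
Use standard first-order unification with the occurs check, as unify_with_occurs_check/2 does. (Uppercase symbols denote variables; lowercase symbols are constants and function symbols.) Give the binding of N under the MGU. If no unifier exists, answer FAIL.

Bind P := 7; substituting into the one remaining equation that mentions P gives: h(f(1,N),f(k,k)) = h(f(1,f(7,k)),f(k,k)).
Decompose h/2: f(1,N) = f(1,f(7,k)),  f(k,k) = f(k,k).
Decompose f/2: 1 = 1,  N = f(7,k).
Delete trivial equation 1 = 1.
Bind N := f(7,k); substituting into the one remaining equation that mentions N gives: f(h(1,f(7,k)),1) = f(Z,1).
Delete trivial equation f(k,k) = f(k,k).
Decompose f/2: h(1,f(7,k)) = Z,  1 = 1.
Bind Z := h(1,f(7,k)); no other remaining equation mentions Z.
Delete trivial equation 1 = 1.
MGU = { P ↦ 7, N ↦ f(7,k), Z ↦ h(1,f(7,k)) }, so N ↦ f(7,k).

f(7,k)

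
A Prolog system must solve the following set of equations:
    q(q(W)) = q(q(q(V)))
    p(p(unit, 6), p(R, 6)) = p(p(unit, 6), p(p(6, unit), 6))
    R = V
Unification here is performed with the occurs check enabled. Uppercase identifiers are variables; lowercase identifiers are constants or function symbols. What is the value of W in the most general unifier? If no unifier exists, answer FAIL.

Decompose q/1: q(W) = q(q(V)).
Decompose q/1: W = q(V).
Bind W := q(V); no other remaining equation mentions W.
Decompose p/2: p(unit, 6) = p(unit, 6),  p(R, 6) = p(p(6, unit), 6).
Delete trivial equation p(unit, 6) = p(unit, 6).
Decompose p/2: R = p(6, unit),  6 = 6.
Bind R := p(6, unit); substituting into the one remaining equation that mentions R gives: p(6, unit) = V.
Delete trivial equation 6 = 6.
Bind V := p(6, unit). Substituting into the earlier binding gives W := q(p(6, unit)).
MGU = { W = q(p(6, unit)), R = p(6, unit), V = p(6, unit) }, so W = q(p(6, unit)).

q(p(6, unit))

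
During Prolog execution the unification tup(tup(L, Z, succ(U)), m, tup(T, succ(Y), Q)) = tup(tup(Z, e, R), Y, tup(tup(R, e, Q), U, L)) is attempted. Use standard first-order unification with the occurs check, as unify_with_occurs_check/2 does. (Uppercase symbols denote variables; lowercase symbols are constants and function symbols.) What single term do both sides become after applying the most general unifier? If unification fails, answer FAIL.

tup(tup(e, e, succ(succ(m))), m, tup(tup(succ(succ(m)), e, e), succ(m), e))

Decompose tup/3: tup(L, Z, succ(U)) = tup(Z, e, R),  m = Y,  tup(T, succ(Y), Q) = tup(tup(R, e, Q), U, L).
Decompose tup/3: L = Z,  Z = e,  succ(U) = R.
Bind L := Z; substituting into the one remaining equation that mentions L gives: tup(T, succ(Y), Q) = tup(tup(R, e, Q), U, Z).
Bind Z := e; substituting into the one remaining equation that mentions Z gives: tup(T, succ(Y), Q) = tup(tup(R, e, Q), U, e). Substituting into the earlier binding gives L := e.
Bind R := succ(U); substituting into the one remaining equation that mentions R gives: tup(T, succ(Y), Q) = tup(tup(succ(U), e, Q), U, e).
Bind Y := m; substituting into the remaining equation gives: tup(T, succ(m), Q) = tup(tup(succ(U), e, Q), U, e).
Decompose tup/3: T = tup(succ(U), e, Q),  succ(m) = U,  Q = e.
Bind T := tup(succ(U), e, Q); no other remaining equation mentions T.
Bind U := succ(m); no other remaining equation mentions U. Substituting into the earlier bindings gives R := succ(succ(m)), T := tup(succ(succ(m)), e, Q).
Bind Q := e. Substituting into the earlier binding gives T := tup(succ(succ(m)), e, e).
Applying the MGU to either side gives tup(tup(e, e, succ(succ(m))), m, tup(tup(succ(succ(m)), e, e), succ(m), e)).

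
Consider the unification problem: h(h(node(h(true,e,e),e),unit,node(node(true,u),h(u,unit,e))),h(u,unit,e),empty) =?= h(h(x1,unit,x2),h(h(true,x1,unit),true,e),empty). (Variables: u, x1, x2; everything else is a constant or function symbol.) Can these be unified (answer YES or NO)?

Decompose h/3: h(node(h(true,e,e),e),unit,node(node(true,u),h(u,unit,e))) =?= h(x1,unit,x2),  h(u,unit,e) =?= h(h(true,x1,unit),true,e),  empty =?= empty.
Decompose h/3: node(h(true,e,e),e) =?= x1,  unit =?= unit,  node(node(true,u),h(u,unit,e)) =?= x2.
Bind x1 := node(h(true,e,e),e); substituting into the one remaining equation that mentions x1 gives: h(u,unit,e) =?= h(h(true,node(h(true,e,e),e),unit),true,e).
Delete trivial equation unit =?= unit.
Bind x2 := node(node(true,u),h(u,unit,e)); no other remaining equation mentions x2.
Decompose h/3: u =?= h(true,node(h(true,e,e),e),unit),  unit =?= true,  e =?= e.
Bind u := h(true,node(h(true,e,e),e),unit); no other remaining equation mentions u. Substituting into the earlier binding gives x2 := node(node(true,h(true,node(h(true,e,e),e),unit)),h(h(true,node(h(true,e,e),e),unit),unit,e)).
Clash: constants unit and true differ; no unifier exists.

NO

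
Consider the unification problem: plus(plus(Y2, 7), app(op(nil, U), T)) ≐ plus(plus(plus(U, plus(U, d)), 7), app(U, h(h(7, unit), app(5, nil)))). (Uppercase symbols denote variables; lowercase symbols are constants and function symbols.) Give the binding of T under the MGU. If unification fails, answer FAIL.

Decompose plus/2: plus(Y2, 7) ≐ plus(plus(U, plus(U, d)), 7),  app(op(nil, U), T) ≐ app(U, h(h(7, unit), app(5, nil))).
Decompose plus/2: Y2 ≐ plus(U, plus(U, d)),  7 ≐ 7.
Bind Y2 := plus(U, plus(U, d)); no other remaining equation mentions Y2.
Delete trivial equation 7 ≐ 7.
Decompose app/2: op(nil, U) ≐ U,  T ≐ h(h(7, unit), app(5, nil)).
Occurs check fails: U occurs in op(nil, U); the equation U ≐ op(nil, U) has no finite solution.

FAIL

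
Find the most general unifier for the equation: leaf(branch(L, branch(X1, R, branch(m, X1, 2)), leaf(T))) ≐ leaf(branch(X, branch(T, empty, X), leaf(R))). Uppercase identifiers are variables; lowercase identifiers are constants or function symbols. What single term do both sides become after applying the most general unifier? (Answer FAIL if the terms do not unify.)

Decompose leaf/1: branch(L, branch(X1, R, branch(m, X1, 2)), leaf(T)) ≐ branch(X, branch(T, empty, X), leaf(R)).
Decompose branch/3: L ≐ X,  branch(X1, R, branch(m, X1, 2)) ≐ branch(T, empty, X),  leaf(T) ≐ leaf(R).
Bind L := X; no other remaining equation mentions L.
Decompose branch/3: X1 ≐ T,  R ≐ empty,  branch(m, X1, 2) ≐ X.
Bind X1 := T; substituting into the one remaining equation that mentions X1 gives: branch(m, T, 2) ≐ X.
Bind R := empty; substituting into the one remaining equation that mentions R gives: leaf(T) ≐ leaf(empty).
Bind X := branch(m, T, 2); no other remaining equation mentions X. Substituting into the earlier binding gives L := branch(m, T, 2).
Decompose leaf/1: T ≐ empty.
Bind T := empty. Substituting into the earlier bindings gives L := branch(m, empty, 2), X1 := empty, X := branch(m, empty, 2).
Applying the MGU to either side gives leaf(branch(branch(m, empty, 2), branch(empty, empty, branch(m, empty, 2)), leaf(empty))).

leaf(branch(branch(m, empty, 2), branch(empty, empty, branch(m, empty, 2)), leaf(empty)))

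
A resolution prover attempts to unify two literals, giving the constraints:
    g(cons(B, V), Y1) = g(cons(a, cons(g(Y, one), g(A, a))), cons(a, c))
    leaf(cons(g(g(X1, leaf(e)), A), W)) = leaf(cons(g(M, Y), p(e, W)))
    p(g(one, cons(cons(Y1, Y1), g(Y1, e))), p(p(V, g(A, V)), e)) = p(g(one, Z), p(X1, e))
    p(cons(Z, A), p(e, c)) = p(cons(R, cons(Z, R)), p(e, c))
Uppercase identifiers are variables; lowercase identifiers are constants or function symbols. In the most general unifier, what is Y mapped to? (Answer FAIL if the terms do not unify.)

FAIL

Decompose g/2: cons(B, V) = cons(a, cons(g(Y, one), g(A, a))),  Y1 = cons(a, c).
Decompose cons/2: B = a,  V = cons(g(Y, one), g(A, a)).
Bind B := a; no other remaining equation mentions B.
Bind V := cons(g(Y, one), g(A, a)); substituting into the one remaining equation that mentions V gives: p(g(one, cons(cons(Y1, Y1), g(Y1, e))), p(p(cons(g(Y, one), g(A, a)), g(A, cons(g(Y, one), g(A, a)))), e)) = p(g(one, Z), p(X1, e)).
Bind Y1 := cons(a, c); substituting into the one remaining equation that mentions Y1 gives: p(g(one, cons(cons(cons(a, c), cons(a, c)), g(cons(a, c), e))), p(p(cons(g(Y, one), g(A, a)), g(A, cons(g(Y, one), g(A, a)))), e)) = p(g(one, Z), p(X1, e)).
Decompose leaf/1: cons(g(g(X1, leaf(e)), A), W) = cons(g(M, Y), p(e, W)).
Decompose cons/2: g(g(X1, leaf(e)), A) = g(M, Y),  W = p(e, W).
Decompose g/2: g(X1, leaf(e)) = M,  A = Y.
Bind M := g(X1, leaf(e)); no other remaining equation mentions M.
Bind A := Y; substituting into the 2 remaining equations that mention A gives: p(g(one, cons(cons(cons(a, c), cons(a, c)), g(cons(a, c), e))), p(p(cons(g(Y, one), g(Y, a)), g(Y, cons(g(Y, one), g(Y, a)))), e)) = p(g(one, Z), p(X1, e)),  p(cons(Z, Y), p(e, c)) = p(cons(R, cons(Z, R)), p(e, c)). Substituting into the earlier binding gives V := cons(g(Y, one), g(Y, a)).
Occurs check fails: W occurs in p(e, W); the equation W = p(e, W) has no finite solution.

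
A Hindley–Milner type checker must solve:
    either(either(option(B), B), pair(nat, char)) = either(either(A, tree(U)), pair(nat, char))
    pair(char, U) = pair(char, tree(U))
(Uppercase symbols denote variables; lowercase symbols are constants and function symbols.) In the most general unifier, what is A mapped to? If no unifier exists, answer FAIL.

FAIL

Decompose either/2: either(option(B), B) = either(A, tree(U)),  pair(nat, char) = pair(nat, char).
Decompose either/2: option(B) = A,  B = tree(U).
Bind A := option(B); no other remaining equation mentions A.
Bind B := tree(U); no other remaining equation mentions B. Substituting into the earlier binding gives A := option(tree(U)).
Delete trivial equation pair(nat, char) = pair(nat, char).
Decompose pair/2: char = char,  U = tree(U).
Delete trivial equation char = char.
Occurs check fails: U occurs in tree(U); the equation U = tree(U) has no finite solution.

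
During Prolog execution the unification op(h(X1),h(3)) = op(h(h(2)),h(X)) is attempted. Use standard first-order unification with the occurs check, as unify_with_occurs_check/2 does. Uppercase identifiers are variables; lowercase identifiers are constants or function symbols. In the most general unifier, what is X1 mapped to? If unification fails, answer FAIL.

Decompose op/2: h(X1) = h(h(2)),  h(3) = h(X).
Decompose h/1: X1 = h(2).
Bind X1 := h(2); no other remaining equation mentions X1.
Decompose h/1: 3 = X.
Bind X := 3.
MGU = { X1 -> h(2), X -> 3 }, so X1 -> h(2).

h(2)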